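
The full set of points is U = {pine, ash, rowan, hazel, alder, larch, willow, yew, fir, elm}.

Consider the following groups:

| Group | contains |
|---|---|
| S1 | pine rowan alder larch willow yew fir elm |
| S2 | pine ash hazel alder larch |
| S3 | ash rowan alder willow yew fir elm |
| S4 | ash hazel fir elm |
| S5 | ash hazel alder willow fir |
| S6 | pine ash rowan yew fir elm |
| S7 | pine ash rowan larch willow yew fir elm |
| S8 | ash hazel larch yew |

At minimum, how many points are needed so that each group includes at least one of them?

H = {ash, willow} meets every group (each contains at least one member of H), and |H| = 2.
No single point lies in every group, so at least 2 are needed and 2 is optimal.

2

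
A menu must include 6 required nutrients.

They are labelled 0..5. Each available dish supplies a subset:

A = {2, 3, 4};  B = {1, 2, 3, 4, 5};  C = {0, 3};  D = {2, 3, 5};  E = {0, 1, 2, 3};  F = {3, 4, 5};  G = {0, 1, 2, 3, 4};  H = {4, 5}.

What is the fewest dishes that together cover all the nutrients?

2

F and G together: F ∪ G = {0, 1, 2, 3, 4, 5} — every nutrient is covered.
No single dish has all 6 nutrients (the largest, B, has 5), so 2 is optimal.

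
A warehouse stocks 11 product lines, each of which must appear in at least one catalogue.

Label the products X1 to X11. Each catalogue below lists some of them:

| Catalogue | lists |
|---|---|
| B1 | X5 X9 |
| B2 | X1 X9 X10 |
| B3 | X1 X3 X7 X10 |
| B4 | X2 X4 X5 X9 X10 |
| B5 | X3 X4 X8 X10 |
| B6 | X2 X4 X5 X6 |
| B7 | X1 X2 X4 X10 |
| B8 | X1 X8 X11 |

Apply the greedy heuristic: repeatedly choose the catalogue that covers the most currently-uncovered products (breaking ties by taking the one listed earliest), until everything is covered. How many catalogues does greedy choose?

4

Greedy: pick B4 (covers 5 new) → pick B3 (covers 3 new) → pick B8 (covers 2 new) → pick B6 (covers 1 new). Total picks: 4.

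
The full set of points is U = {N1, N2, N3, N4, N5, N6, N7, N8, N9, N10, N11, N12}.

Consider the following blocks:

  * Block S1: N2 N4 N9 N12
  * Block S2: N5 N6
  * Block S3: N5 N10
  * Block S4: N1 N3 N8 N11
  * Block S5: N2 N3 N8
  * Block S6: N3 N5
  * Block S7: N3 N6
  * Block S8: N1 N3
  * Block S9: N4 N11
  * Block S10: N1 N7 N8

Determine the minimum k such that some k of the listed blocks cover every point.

S1 and S3 and S4 and S7 and S10 together: S1 ∪ S3 ∪ S4 ∪ S7 ∪ S10 = {N1, N2, N3, N4, N5, N6, N7, N8, N9, N10, N11, N12} — every point is covered.
No 4 of the 10 blocks cover everything (all 210 combinations miss at least one point), so 5 is optimal.

5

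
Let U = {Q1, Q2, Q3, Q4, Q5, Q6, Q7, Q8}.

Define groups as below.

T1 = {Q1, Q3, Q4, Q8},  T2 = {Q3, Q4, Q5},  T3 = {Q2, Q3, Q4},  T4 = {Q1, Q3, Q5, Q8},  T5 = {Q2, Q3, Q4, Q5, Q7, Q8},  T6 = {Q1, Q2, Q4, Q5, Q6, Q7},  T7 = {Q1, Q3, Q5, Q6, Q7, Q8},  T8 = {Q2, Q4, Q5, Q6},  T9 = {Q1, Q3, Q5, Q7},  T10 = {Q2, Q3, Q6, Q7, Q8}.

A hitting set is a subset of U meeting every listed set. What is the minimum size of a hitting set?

Take H = {Q2, Q3}. Each listed group contains at least one of these, so H is a hitting set of size 2.
No single point lies in every group, so at least 2 are needed and 2 is optimal.

2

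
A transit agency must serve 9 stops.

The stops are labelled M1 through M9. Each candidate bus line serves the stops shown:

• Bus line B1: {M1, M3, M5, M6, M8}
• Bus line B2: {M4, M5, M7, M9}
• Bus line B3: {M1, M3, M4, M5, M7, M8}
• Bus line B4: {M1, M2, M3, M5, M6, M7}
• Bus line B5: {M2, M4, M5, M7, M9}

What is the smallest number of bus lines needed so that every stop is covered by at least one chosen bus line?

B1 and B5 together: B1 ∪ B5 = {M1, M2, M3, M4, M5, M6, M7, M8, M9} — every stop is covered.
No single bus line has all 9 stops (the largest, B3, has 6), so 2 is optimal.

2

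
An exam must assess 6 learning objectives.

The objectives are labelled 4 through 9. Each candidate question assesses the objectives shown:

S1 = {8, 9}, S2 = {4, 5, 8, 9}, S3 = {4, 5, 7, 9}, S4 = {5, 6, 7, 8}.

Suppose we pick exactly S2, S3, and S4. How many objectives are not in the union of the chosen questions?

Union of S2, S3, S4 = {4, 5, 6, 7, 8, 9} — that's every objective, so 0 are uncovered.

0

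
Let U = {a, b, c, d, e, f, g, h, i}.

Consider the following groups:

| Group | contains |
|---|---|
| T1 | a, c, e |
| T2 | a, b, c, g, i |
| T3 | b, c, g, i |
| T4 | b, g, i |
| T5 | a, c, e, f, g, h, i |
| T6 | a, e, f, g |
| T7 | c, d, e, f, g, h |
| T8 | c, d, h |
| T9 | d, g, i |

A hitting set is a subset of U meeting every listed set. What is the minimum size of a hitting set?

2

The 2 items {c, g} hit every group.
The groups T1, T9 are pairwise disjoint, so any hitting set needs a separate item for each — at least 2. Hence 2 is optimal.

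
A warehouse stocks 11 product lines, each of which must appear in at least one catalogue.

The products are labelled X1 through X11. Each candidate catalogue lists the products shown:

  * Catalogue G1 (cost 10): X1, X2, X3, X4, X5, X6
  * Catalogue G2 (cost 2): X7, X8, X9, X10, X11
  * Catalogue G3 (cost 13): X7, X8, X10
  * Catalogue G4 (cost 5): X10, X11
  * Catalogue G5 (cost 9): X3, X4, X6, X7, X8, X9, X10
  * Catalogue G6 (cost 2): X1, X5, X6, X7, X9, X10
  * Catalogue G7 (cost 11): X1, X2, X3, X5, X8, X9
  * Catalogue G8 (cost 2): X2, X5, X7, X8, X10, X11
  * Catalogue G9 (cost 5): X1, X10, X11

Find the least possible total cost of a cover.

12

G1, G2 together cover every product (G1 ∪ G2 = {X1, X2, X3, X4, X5, X6, X7, X8, X9, X10, X11}); total cost 10 + 2 = 12.
The greedy pick G6, G8, G5 costs 13; no covering selection beats 12.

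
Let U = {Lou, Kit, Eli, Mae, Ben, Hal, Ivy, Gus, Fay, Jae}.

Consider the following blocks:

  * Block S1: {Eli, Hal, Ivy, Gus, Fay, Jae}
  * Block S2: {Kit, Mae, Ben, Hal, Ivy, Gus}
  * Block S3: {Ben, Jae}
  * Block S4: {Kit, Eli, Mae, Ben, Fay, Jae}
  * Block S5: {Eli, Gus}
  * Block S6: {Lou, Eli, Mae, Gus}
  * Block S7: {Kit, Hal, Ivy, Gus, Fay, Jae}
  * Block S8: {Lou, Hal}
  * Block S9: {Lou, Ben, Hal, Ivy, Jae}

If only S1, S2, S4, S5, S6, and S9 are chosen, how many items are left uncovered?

Union of S1, S2, S4, S5, S6, S9 = {Lou, Kit, Eli, Mae, Ben, Hal, Ivy, Gus, Fay, Jae} — that's every item, so 0 are uncovered.

0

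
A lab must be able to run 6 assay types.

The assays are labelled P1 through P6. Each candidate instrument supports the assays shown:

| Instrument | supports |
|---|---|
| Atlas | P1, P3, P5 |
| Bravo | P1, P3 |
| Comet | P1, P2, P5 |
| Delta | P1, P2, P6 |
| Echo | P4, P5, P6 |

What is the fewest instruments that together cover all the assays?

Take {Bravo, Comet, Echo}. Their union is {P1, P2, P3, P4, P5, P6}, which is all 6 assays.
Only Echo contains P4, so Echo is forced; the remaining 3 assays need at least 2 more instruments (each remaining instrument adds at most 2) — so at least 3 instruments are needed, and 3 is optimal.

3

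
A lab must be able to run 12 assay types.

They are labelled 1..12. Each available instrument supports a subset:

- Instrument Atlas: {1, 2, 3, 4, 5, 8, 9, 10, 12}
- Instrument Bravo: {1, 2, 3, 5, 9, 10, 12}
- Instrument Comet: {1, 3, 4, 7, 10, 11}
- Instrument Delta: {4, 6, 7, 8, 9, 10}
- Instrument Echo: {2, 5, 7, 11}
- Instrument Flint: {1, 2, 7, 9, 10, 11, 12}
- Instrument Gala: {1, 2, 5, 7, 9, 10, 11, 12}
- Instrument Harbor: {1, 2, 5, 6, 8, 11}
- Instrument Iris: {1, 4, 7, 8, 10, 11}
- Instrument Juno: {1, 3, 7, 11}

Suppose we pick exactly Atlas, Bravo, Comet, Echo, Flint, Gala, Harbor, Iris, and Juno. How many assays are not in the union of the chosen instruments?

Union of Atlas, Bravo, Comet, Echo, Flint, Gala, Harbor, Iris, Juno = {1, 2, 3, 4, 5, 6, 7, 8, 9, 10, 11, 12} — that's every assay, so 0 are uncovered.

0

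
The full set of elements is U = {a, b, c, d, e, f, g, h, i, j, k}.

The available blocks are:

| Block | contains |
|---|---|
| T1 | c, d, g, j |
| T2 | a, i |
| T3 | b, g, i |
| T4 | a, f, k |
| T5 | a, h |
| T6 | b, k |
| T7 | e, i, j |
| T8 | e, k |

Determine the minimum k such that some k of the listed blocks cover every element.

5

T1 and T3 and T4 and T5 and T7 together: T1 ∪ T3 ∪ T4 ∪ T5 ∪ T7 = {a, b, c, d, e, f, g, h, i, j, k} — every element is covered.
No 4 of the 8 blocks cover everything (all 70 combinations miss at least one element), so 5 is optimal.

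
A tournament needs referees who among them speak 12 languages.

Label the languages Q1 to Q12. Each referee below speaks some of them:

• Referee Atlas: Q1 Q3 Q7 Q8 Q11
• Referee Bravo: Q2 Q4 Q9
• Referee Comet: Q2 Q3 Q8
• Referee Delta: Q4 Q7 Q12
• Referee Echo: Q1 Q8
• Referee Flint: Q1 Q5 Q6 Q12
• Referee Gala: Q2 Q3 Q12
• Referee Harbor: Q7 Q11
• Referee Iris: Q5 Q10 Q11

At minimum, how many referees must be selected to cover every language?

Atlas and Bravo and Flint and Iris together: Atlas ∪ Bravo ∪ Flint ∪ Iris = {Q1, Q2, Q3, Q4, Q5, Q6, Q7, Q8, Q9, Q10, Q11, Q12} — every language is covered.
Only Iris contains Q10, so Iris is forced; the remaining 9 languages need at least 3 more referees (each remaining referee adds at most 4) — so at least 4 referees are needed, and 4 is optimal.

4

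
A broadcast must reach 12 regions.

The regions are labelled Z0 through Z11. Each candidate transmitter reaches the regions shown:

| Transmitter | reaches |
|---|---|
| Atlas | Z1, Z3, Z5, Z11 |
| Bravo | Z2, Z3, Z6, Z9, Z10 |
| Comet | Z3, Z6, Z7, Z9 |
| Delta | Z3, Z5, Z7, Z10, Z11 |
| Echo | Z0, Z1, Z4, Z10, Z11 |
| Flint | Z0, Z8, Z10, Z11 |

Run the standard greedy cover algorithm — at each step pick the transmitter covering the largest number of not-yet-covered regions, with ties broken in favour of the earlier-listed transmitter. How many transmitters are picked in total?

Greedy: pick Bravo (covers 5 new) → pick Echo (covers 4 new) → pick Delta (covers 2 new) → pick Flint (covers 1 new). Total picks: 4.

4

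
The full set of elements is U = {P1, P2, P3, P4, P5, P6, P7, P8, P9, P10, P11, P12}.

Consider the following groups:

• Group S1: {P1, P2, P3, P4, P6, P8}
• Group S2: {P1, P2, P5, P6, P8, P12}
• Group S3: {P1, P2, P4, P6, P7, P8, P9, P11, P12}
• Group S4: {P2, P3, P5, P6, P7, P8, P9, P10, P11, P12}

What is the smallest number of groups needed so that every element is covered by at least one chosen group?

2

S1 and S4 cover everything between them: the union {P1, P2, P3, P4, P5, P6, P7, P8, P9, P10, P11, P12} is all of U.
No single group has all 12 elements (the largest, S4, has 10), so 2 is optimal.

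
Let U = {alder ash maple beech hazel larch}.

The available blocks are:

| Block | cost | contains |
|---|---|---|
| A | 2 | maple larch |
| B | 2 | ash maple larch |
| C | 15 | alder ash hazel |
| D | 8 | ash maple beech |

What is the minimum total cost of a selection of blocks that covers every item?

B, C, D together cover every item (B ∪ C ∪ D = {alder, ash, maple, beech, hazel, larch}); total cost 2 + 15 + 8 = 25.
No covering selection has total cost below 25.

25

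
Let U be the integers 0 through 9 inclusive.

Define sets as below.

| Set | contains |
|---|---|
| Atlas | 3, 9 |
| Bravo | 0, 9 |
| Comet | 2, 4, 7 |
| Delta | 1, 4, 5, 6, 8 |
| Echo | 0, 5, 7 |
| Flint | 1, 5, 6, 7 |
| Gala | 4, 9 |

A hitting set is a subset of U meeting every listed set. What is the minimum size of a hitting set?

3

Take H = {2, 5, 9}. Each listed set contains at least one of these, so H is a hitting set of size 3.
No choice of 2 items meets every set, so 3 is the minimum.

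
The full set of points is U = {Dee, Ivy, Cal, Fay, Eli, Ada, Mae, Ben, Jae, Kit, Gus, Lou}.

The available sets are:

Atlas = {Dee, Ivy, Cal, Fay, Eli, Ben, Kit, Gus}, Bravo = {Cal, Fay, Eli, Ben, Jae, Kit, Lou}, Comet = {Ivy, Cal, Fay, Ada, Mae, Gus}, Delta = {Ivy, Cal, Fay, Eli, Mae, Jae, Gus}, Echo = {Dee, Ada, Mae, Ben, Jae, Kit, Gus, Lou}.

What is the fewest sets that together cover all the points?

Take {Delta, Echo}. Their union is {Dee, Ivy, Cal, Fay, Eli, Ada, Mae, Ben, Jae, Kit, Gus, Lou}, which is all 12 points.
No single set has all 12 points (the largest, Atlas, has 8), so 2 is optimal.

2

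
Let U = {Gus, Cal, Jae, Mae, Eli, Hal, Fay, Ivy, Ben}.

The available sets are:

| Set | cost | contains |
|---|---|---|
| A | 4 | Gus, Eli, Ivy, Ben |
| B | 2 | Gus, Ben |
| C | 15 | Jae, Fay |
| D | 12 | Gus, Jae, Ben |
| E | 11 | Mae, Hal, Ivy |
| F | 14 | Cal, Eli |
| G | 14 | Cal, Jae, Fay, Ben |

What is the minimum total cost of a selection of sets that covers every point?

A, E, G together cover every point (A ∪ E ∪ G = {Gus, Cal, Jae, Mae, Eli, Hal, Fay, Ivy, Ben}); total cost 4 + 11 + 14 = 29.
No covering selection has total cost below 29.

29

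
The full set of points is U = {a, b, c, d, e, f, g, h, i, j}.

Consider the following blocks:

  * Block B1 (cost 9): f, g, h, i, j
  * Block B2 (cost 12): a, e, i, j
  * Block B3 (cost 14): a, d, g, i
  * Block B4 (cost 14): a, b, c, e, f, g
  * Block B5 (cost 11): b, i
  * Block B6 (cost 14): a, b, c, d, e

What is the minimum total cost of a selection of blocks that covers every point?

B1, B6 together cover every point (B1 ∪ B6 = {a, b, c, d, e, f, g, h, i, j}); total cost 9 + 14 = 23.
No covering selection has total cost below 23.

23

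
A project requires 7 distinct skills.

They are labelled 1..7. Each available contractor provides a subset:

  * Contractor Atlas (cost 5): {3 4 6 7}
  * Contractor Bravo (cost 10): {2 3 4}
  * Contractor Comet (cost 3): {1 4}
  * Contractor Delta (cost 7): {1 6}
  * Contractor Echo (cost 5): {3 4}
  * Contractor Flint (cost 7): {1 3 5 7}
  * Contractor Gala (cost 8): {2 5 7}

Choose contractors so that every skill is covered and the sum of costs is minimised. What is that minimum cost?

16

Atlas, Comet, Gala together cover every skill (Atlas ∪ Comet ∪ Gala = {1, 2, 3, 4, 5, 6, 7}); total cost 5 + 3 + 8 = 16.
No covering selection has total cost below 16.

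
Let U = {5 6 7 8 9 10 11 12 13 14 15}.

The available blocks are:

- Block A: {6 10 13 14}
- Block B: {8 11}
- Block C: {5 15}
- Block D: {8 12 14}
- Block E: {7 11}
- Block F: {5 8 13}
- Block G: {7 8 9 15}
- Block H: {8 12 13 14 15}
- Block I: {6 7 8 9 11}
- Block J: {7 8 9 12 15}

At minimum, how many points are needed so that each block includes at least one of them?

4

The 4 points {5, 7, 8, 10} hit every block.
No choice of 3 points meets every block, so 4 is the minimum.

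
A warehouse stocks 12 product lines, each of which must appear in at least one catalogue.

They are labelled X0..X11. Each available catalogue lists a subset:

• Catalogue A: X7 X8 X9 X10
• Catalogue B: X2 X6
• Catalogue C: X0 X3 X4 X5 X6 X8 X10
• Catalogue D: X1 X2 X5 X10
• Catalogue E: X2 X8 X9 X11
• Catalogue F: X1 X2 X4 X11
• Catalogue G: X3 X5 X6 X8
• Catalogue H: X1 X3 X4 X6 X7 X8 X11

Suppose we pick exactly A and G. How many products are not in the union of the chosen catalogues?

Union of A, G = {X3, X5, X6, X7, X8, X9, X10}.
Not covered: X0, X1, X2, X4, X11 — 5 products.

5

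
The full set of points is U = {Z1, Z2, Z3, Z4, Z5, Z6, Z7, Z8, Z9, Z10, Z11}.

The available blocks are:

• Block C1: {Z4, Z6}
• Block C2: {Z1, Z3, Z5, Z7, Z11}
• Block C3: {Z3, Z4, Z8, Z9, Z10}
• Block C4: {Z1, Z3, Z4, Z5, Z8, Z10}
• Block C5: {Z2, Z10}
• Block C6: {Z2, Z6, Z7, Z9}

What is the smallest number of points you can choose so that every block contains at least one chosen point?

3

The 3 points {Z6, Z10, Z11} hit every block.
The blocks C1, C2, C5 are pairwise disjoint, so any hitting set needs a separate point for each — at least 3. Hence 3 is optimal.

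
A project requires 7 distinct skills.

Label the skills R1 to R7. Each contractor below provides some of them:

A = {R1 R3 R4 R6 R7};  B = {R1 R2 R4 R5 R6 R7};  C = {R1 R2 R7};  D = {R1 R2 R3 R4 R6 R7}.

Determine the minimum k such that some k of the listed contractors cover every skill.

B and D together: B ∪ D = {R1, R2, R3, R4, R5, R6, R7} — every skill is covered.
No single contractor has all 7 skills (the largest, B, has 6), so 2 is optimal.

2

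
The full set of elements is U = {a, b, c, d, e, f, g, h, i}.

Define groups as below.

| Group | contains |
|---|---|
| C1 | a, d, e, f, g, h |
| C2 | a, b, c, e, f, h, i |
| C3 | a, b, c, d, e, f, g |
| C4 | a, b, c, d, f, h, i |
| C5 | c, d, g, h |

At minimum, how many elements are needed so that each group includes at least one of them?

The 2 elements {c, g} hit every group.
No single element lies in every group, so at least 2 are needed and 2 is optimal.

2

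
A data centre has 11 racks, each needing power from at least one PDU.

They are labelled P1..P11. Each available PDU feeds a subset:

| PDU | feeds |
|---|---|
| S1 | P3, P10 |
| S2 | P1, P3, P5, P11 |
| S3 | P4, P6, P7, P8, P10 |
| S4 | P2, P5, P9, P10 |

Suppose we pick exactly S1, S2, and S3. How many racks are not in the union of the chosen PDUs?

Union of S1, S2, S3 = {P1, P3, P4, P5, P6, P7, P8, P10, P11}.
Not covered: P2, P9 — 2 racks.

2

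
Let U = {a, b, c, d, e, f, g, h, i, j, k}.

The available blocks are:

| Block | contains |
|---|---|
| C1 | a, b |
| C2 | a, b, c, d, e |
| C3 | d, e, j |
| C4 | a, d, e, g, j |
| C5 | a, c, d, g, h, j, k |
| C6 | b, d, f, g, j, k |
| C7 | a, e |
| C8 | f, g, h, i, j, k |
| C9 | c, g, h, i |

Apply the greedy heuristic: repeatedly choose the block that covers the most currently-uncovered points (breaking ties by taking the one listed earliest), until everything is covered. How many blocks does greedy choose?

Greedy: pick C5 (covers 7 new) → pick C2 (covers 2 new) → pick C8 (covers 2 new). Total picks: 3.
(The true minimum cover uses only 2 blocks, so greedy is not optimal here.)

3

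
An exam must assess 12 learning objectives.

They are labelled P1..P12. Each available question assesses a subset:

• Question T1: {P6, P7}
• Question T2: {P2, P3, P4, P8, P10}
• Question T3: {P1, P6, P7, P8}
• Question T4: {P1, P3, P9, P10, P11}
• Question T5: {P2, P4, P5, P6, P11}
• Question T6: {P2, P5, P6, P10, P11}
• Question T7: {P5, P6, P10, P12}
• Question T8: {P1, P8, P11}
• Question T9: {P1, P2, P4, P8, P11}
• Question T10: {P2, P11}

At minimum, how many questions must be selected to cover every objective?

4

Take {T1, T4, T7, T9}. Their union is {P1, P2, P3, P4, P5, P6, P7, P8, P9, P10, P11, P12}, which is all 12 objectives.
No 3 of the 10 questions cover everything (all 120 combinations miss at least one objective), so 4 is optimal.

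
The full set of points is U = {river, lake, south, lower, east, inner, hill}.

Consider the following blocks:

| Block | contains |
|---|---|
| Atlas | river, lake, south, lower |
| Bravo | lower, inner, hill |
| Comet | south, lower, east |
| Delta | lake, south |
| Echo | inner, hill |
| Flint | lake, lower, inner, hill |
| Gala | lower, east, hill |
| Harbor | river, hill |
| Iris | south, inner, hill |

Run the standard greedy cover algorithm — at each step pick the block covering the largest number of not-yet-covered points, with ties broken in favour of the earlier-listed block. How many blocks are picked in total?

Greedy: pick Atlas (covers 4 new) → pick Bravo (covers 2 new) → pick Comet (covers 1 new). Total picks: 3.

3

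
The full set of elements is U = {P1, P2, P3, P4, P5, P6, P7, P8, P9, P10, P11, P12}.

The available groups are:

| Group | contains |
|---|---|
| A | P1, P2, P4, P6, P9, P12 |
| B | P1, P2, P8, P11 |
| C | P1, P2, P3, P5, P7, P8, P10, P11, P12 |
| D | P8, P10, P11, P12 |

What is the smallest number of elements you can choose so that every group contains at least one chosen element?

Take H = {P1, P12}. Each listed group contains at least one of these, so H is a hitting set of size 2.
No single element lies in every group, so at least 2 are needed and 2 is optimal.

2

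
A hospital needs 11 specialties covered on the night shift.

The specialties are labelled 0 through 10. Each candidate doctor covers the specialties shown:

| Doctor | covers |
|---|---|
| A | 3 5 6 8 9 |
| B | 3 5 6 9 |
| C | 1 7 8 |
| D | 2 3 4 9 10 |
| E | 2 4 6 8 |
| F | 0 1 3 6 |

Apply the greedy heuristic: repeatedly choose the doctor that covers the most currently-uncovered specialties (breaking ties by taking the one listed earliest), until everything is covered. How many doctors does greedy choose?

Greedy: pick A (covers 5 new) → pick D (covers 3 new) → pick C (covers 2 new) → pick F (covers 1 new). Total picks: 4.

4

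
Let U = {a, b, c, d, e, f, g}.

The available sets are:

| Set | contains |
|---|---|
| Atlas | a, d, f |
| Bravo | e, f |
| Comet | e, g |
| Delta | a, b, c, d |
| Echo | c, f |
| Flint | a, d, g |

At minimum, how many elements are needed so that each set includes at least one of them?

The 3 elements {b, f, g} hit every set.
No choice of 2 elements meets every set, so 3 is the minimum.

3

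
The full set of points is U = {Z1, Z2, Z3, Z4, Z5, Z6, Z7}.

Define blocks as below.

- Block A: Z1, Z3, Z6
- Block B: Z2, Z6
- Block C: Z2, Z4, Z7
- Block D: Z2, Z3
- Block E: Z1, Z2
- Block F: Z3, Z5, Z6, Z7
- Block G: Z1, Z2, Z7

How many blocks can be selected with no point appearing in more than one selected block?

2

A, C are pairwise disjoint (A={Z1,Z3,Z6}; C={Z2,Z4,Z7}).
Every remaining block overlaps one of these, and no 3 of the listed blocks are pairwise disjoint, so 2 is the maximum.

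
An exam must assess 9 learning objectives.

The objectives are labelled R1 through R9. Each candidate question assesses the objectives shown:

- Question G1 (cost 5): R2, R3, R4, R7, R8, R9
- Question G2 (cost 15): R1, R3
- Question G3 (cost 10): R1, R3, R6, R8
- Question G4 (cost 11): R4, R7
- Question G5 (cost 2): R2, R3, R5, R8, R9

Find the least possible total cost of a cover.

17

G1, G3, G5 together cover every objective (G1 ∪ G3 ∪ G5 = {R1, R2, R3, R4, R5, R6, R7, R8, R9}); total cost 5 + 10 + 2 = 17.
No covering selection has total cost below 17.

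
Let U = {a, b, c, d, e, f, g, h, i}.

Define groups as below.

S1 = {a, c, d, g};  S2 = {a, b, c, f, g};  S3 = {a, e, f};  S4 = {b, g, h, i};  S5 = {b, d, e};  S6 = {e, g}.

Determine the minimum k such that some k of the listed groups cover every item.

3

S1 and S3 and S4 together: S1 ∪ S3 ∪ S4 = {a, b, c, d, e, f, g, h, i} — every item is covered.
Only S4 contains h, so S4 is forced; the remaining 5 items need at least 2 more groups (each remaining group adds at most 3) — so at least 3 groups are needed, and 3 is optimal.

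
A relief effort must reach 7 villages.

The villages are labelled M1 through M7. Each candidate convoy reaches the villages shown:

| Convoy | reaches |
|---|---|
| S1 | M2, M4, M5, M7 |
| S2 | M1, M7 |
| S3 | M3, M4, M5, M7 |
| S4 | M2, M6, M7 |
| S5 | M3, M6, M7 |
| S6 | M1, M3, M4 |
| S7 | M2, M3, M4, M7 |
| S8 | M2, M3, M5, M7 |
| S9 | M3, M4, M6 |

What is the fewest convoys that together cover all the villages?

Take {S1, S2, S9}. Their union is {M1, M2, M3, M4, M5, M6, M7}, which is all 7 villages.
No 2 of the 9 convoys cover everything (all 36 combinations miss at least one village), so 3 is optimal.

3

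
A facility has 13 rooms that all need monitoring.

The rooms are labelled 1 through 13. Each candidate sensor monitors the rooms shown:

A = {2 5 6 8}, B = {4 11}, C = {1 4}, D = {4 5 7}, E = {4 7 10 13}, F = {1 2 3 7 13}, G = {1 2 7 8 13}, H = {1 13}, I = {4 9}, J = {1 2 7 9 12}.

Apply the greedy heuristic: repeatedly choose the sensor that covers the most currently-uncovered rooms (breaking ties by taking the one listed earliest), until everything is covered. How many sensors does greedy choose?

Greedy: pick F (covers 5 new) → pick A (covers 3 new) → pick B (covers 2 new) → pick J (covers 2 new) → pick E (covers 1 new). Total picks: 5.

5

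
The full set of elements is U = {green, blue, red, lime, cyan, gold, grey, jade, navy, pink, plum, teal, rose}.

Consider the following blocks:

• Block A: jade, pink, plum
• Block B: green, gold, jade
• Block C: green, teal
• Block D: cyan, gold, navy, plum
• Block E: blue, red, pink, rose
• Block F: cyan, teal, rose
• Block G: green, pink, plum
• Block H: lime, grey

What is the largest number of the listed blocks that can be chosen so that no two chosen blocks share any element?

4

C, D, E, H are pairwise disjoint (C={green,teal}; D={cyan,gold,navy,plum}; E={blue,red,pink,rose}; H={lime,grey}).
Every remaining block overlaps one of these, and no 5 of the listed blocks are pairwise disjoint, so 4 is the maximum.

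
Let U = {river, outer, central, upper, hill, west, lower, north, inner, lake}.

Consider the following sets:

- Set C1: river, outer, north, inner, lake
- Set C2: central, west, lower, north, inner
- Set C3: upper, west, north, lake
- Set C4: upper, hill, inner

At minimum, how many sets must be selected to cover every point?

C1, C2, and C4 cover everything between them: the union {river, outer, central, upper, hill, west, lower, north, inner, lake} is all of U.
Only C1 contains river, so C1 is forced; the remaining 5 points need at least 2 more sets (each remaining set adds at most 3) — so at least 3 sets are needed, and 3 is optimal.

3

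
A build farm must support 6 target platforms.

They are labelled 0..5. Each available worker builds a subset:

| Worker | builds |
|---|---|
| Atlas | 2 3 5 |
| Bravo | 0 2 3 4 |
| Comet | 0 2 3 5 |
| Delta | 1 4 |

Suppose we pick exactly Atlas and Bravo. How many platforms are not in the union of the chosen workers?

Union of Atlas, Bravo = {0, 2, 3, 4, 5}.
Not covered: 1 — 1 platform.

1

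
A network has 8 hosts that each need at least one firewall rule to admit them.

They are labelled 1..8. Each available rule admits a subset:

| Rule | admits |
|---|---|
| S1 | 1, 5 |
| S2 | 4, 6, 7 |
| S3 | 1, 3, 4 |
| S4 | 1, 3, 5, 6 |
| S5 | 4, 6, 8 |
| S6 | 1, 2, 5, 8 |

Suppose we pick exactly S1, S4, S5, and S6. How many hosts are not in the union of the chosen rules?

Union of S1, S4, S5, S6 = {1, 2, 3, 4, 5, 6, 8}.
Not covered: 7 — 1 host.

1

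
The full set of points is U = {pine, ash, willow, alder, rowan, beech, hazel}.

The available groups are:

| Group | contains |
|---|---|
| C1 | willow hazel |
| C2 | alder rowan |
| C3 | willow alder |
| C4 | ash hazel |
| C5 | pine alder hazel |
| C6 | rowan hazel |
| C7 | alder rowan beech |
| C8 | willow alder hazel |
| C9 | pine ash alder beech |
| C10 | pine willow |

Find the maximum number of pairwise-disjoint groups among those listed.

C2, C4, C10 are pairwise disjoint (C2={alder,rowan}; C4={ash,hazel}; C10={pine,willow}).
Every remaining group overlaps one of these, and no 4 of the listed groups are pairwise disjoint, so 3 is the maximum.

3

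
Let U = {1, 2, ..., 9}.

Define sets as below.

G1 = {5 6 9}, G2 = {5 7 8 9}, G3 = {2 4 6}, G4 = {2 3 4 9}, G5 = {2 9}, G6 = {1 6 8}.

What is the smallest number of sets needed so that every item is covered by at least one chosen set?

3

Take {G2, G4, G6}. Their union is {1, 2, 3, 4, 5, 6, 7, 8, 9}, which is all 9 items.
Each set has at most 4 items, and 2·4 = 8 < 9 — so at least 3 sets are needed, and 3 is optimal.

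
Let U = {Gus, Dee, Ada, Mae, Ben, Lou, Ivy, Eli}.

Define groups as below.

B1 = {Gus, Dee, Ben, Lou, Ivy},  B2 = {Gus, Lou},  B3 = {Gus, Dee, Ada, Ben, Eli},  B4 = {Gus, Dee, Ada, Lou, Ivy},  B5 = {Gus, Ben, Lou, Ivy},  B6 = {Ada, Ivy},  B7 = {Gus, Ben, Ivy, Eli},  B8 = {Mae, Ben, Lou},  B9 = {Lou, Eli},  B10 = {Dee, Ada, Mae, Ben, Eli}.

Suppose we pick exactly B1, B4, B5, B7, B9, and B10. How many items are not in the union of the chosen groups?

0

Union of B1, B4, B5, B7, B9, B10 = {Gus, Dee, Ada, Mae, Ben, Lou, Ivy, Eli} — that's every item, so 0 are uncovered.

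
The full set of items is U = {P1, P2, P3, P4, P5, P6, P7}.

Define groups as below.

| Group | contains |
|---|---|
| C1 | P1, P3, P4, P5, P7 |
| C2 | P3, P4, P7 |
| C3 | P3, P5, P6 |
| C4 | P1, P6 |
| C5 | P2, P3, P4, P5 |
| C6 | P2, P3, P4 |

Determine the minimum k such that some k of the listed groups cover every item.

3

Take {C1, C3, C6}. Their union is {P1, P2, P3, P4, P5, P6, P7}, which is all 7 items.
No 2 of the 6 groups cover everything (all 15 combinations miss at least one item), so 3 is optimal.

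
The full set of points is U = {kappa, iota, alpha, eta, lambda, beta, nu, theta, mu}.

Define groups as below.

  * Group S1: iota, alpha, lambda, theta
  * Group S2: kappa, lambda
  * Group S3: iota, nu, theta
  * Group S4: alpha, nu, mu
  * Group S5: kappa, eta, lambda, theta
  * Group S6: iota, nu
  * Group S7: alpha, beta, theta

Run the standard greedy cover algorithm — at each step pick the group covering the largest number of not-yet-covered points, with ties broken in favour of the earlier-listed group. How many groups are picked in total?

4

Greedy: pick S1 (covers 4 new) → pick S4 (covers 2 new) → pick S5 (covers 2 new) → pick S7 (covers 1 new). Total picks: 4.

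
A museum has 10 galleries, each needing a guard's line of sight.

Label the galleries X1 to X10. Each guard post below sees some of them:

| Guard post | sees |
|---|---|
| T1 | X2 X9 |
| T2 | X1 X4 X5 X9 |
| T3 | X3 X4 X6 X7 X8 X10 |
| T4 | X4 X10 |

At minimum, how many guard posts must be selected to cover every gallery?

3

T1 and T2 and T3 together: T1 ∪ T2 ∪ T3 = {X1, X2, X3, X4, X5, X6, X7, X8, X9, X10} — every gallery is covered.
Only T2 contains X1, so T2 is forced; the remaining 6 galleries need at least 2 more guard posts (each remaining guard post adds at most 5) — so at least 3 guard posts are needed, and 3 is optimal.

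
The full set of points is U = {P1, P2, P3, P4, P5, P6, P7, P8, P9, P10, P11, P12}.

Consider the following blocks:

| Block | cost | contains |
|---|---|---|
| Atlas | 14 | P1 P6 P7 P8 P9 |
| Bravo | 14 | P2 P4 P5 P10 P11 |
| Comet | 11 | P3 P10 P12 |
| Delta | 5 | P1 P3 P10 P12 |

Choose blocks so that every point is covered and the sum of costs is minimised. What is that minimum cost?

33

Atlas, Bravo, Delta together cover every point (Atlas ∪ Bravo ∪ Delta = {P1, P2, P3, P4, P5, P6, P7, P8, P9, P10, P11, P12}); total cost 14 + 14 + 5 = 33.
No covering selection has total cost below 33.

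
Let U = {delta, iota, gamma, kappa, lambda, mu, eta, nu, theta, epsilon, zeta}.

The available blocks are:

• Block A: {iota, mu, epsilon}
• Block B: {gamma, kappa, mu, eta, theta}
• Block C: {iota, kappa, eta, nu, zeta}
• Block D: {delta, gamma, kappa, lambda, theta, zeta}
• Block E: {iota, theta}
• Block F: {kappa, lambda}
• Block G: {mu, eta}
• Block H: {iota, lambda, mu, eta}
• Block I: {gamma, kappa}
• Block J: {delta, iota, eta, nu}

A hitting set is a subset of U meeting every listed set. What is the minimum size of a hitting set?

3

T = {iota, kappa, mu} meets every block (each contains at least one member of T), and |T| = 3.
The blocks E, F, G are pairwise disjoint, so any hitting set needs a separate element for each — at least 3. Hence 3 is optimal.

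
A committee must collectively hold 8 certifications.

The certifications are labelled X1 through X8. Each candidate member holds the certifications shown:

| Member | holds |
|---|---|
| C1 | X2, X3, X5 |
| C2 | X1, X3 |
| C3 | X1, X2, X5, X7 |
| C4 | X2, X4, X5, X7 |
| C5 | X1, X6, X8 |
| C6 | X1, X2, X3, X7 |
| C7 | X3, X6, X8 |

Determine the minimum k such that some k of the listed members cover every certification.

3

C4 and C5 and C7 together: C4 ∪ C5 ∪ C7 = {X1, X2, X3, X4, X5, X6, X7, X8} — every certification is covered.
Only C4 contains X4, so C4 is forced; the remaining 4 certifications need at least 2 more members (each remaining member adds at most 3) — so at least 3 members are needed, and 3 is optimal.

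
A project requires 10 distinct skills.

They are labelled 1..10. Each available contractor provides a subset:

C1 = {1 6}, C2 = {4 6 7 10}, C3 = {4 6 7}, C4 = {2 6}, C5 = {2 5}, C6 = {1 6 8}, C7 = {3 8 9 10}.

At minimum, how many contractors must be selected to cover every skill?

4

C3 and C5 and C6 and C7 together: C3 ∪ C5 ∪ C6 ∪ C7 = {1, 2, 3, 4, 5, 6, 7, 8, 9, 10} — every skill is covered.
No 3 of the 7 contractors cover everything (all 35 combinations miss at least one skill), so 4 is optimal.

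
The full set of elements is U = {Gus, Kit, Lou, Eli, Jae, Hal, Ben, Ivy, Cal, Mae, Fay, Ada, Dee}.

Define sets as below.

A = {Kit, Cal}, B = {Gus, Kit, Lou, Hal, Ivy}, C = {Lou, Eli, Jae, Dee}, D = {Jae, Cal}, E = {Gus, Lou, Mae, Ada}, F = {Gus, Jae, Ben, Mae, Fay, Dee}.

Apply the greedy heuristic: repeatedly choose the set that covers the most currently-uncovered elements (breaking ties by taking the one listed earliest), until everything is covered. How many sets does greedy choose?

Greedy: pick F (covers 6 new) → pick B (covers 4 new) → pick A (covers 1 new) → pick C (covers 1 new) → pick E (covers 1 new). Total picks: 5.

5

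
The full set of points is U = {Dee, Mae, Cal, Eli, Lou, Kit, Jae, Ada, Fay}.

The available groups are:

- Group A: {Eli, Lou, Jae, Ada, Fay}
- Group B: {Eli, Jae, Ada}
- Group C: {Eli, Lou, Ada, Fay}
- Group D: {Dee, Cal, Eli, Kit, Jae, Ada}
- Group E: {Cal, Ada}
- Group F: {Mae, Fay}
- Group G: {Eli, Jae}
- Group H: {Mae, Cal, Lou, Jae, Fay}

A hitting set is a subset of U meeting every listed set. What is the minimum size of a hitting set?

Take T = {Jae, Ada, Fay}. Each listed group contains at least one of these, so T is a hitting set of size 3.
The groups E, F, G are pairwise disjoint, so any hitting set needs a separate point for each — at least 3. Hence 3 is optimal.

3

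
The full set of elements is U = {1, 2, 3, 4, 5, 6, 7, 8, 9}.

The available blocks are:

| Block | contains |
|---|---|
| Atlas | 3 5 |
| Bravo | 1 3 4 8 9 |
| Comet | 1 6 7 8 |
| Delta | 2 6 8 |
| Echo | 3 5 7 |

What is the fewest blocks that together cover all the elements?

Bravo, Delta, and Echo cover everything between them: the union {1, 2, 3, 4, 5, 6, 7, 8, 9} is all of U.
Only Delta contains 2, so Delta is forced; the remaining 6 elements need at least 2 more blocks (each remaining block adds at most 4) — so at least 3 blocks are needed, and 3 is optimal.

3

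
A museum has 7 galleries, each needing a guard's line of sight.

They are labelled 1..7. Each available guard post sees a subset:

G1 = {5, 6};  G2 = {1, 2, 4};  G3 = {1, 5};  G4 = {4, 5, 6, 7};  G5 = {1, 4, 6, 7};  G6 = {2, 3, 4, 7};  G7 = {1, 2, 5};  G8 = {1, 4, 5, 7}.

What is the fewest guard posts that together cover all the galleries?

3

Take {G1, G6, G8}. Their union is {1, 2, 3, 4, 5, 6, 7}, which is all 7 galleries.
Only G6 contains 3, so G6 is forced; the remaining 3 galleries need at least 2 more guard posts (each remaining guard post adds at most 2) — so at least 3 guard posts are needed, and 3 is optimal.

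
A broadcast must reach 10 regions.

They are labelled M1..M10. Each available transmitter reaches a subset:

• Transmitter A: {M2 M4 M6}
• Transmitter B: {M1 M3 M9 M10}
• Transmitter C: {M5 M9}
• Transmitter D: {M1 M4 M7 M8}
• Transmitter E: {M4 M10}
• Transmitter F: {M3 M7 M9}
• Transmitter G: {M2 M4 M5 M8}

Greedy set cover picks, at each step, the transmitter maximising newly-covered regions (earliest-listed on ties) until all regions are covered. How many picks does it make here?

4

Greedy: pick B (covers 4 new) → pick G (covers 4 new) → pick A (covers 1 new) → pick D (covers 1 new). Total picks: 4.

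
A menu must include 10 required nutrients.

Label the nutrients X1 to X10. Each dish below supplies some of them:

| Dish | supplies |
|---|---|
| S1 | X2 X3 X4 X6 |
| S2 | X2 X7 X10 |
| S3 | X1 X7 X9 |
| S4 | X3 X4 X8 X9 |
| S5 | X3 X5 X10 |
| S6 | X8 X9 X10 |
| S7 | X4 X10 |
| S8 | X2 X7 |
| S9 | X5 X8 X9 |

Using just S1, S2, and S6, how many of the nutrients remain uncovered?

2

Union of S1, S2, S6 = {X2, X3, X4, X6, X7, X8, X9, X10}.
Not covered: X1, X5 — 2 nutrients.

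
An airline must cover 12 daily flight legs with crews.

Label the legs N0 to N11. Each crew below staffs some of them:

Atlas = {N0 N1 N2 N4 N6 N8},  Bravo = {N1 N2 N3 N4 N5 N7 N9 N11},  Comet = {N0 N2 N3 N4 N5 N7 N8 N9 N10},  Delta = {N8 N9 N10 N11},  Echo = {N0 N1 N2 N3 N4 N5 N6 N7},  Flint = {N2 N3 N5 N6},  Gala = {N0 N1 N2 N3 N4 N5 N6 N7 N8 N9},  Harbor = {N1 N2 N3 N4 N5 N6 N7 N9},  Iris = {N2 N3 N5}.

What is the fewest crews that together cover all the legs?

2

Take {Delta, Gala}. Their union is {N0, N1, N2, N3, N4, N5, N6, N7, N8, N9, N10, N11}, which is all 12 legs.
No single crew has all 12 legs (the largest, Gala, has 10), so 2 is optimal.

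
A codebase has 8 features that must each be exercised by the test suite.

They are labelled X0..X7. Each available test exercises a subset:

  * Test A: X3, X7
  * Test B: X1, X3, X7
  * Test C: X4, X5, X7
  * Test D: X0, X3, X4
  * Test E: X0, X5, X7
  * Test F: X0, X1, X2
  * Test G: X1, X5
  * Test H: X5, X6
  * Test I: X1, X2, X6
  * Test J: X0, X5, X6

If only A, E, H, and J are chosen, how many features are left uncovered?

3

Union of A, E, H, J = {X0, X3, X5, X6, X7}.
Not covered: X1, X2, X4 — 3 features.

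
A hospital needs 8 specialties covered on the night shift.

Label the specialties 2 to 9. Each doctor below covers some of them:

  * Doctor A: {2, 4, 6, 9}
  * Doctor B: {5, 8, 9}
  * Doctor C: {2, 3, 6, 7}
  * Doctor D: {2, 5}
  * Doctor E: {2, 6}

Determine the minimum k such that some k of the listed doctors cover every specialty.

3

Take {A, B, C}. Their union is {2, 3, 4, 5, 6, 7, 8, 9}, which is all 8 specialties.
Only C contains 3, so C is forced; the remaining 4 specialties need at least 2 more doctors (each remaining doctor adds at most 3) — so at least 3 doctors are needed, and 3 is optimal.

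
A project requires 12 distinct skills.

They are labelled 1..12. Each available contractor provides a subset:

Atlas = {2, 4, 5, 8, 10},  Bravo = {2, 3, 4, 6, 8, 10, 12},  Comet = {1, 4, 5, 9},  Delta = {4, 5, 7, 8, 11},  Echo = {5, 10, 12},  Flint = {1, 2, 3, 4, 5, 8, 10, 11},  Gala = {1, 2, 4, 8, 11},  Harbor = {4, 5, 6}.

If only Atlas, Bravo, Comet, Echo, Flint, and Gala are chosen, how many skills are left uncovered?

1

Union of Atlas, Bravo, Comet, Echo, Flint, Gala = {1, 2, 3, 4, 5, 6, 8, 9, 10, 11, 12}.
Not covered: 7 — 1 skill.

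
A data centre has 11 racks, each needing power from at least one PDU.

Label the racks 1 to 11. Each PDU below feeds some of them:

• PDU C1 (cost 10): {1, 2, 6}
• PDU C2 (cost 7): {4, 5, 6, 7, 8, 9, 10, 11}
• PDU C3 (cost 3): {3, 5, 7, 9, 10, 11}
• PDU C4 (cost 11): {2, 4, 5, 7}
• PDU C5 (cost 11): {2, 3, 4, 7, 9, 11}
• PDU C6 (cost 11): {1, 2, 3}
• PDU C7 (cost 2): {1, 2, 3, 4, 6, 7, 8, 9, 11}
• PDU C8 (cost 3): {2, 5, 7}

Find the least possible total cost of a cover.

5

C3, C7 together cover every rack (C3 ∪ C7 = {1, 2, 3, 4, 5, 6, 7, 8, 9, 10, 11}); total cost 3 + 2 = 5.
No covering selection has total cost below 5.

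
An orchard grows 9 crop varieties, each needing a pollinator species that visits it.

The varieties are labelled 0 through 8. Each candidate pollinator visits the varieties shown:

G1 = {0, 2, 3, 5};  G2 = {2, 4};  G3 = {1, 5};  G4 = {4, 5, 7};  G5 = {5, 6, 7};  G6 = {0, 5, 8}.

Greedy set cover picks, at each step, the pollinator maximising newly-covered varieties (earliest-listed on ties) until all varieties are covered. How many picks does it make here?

5

Greedy: pick G1 (covers 4 new) → pick G4 (covers 2 new) → pick G3 (covers 1 new) → pick G5 (covers 1 new) → pick G6 (covers 1 new). Total picks: 5.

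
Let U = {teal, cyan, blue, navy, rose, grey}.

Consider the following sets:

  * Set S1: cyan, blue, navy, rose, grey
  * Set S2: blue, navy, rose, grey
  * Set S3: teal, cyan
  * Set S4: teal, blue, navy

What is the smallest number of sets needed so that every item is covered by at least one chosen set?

S2 and S3 together: S2 ∪ S3 = {teal, cyan, blue, navy, rose, grey} — every item is covered.
No single set has all 6 items (the largest, S1, has 5), so 2 is optimal.

2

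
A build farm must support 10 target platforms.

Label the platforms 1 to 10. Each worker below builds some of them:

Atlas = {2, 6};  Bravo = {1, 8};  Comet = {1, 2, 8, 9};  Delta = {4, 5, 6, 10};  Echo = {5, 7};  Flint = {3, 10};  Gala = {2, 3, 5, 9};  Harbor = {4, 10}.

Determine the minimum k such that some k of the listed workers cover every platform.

Bravo and Delta and Echo and Gala together: Bravo ∪ Delta ∪ Echo ∪ Gala = {1, 2, 3, 4, 5, 6, 7, 8, 9, 10} — every platform is covered.
No 3 of the 8 workers cover everything (all 56 combinations miss at least one platform), so 4 is optimal.

4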